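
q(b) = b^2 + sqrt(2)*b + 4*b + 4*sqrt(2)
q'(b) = 2*b + sqrt(2) + 4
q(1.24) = 13.91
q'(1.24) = 7.89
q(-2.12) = -1.33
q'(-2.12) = 1.17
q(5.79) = 70.53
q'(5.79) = 16.99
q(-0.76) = 2.12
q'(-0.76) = 3.89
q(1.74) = 18.11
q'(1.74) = 8.89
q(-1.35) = 0.17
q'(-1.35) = 2.71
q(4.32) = 47.71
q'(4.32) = 14.05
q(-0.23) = 4.46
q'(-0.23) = 4.95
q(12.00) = 214.63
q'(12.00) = 29.41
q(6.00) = 74.14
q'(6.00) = 17.41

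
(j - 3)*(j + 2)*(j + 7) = j^3 + 6*j^2 - 13*j - 42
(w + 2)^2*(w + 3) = w^3 + 7*w^2 + 16*w + 12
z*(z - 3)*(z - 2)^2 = z^4 - 7*z^3 + 16*z^2 - 12*z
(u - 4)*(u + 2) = u^2 - 2*u - 8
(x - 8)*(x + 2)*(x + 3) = x^3 - 3*x^2 - 34*x - 48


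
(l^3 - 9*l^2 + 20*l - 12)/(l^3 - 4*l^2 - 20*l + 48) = (l - 1)/(l + 4)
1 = 1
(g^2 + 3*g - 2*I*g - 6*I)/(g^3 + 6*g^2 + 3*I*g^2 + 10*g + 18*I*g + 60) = (g + 3)/(g^2 + g*(6 + 5*I) + 30*I)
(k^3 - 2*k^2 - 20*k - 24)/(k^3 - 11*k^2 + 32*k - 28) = (k^3 - 2*k^2 - 20*k - 24)/(k^3 - 11*k^2 + 32*k - 28)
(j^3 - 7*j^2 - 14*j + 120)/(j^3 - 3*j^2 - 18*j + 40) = (j - 6)/(j - 2)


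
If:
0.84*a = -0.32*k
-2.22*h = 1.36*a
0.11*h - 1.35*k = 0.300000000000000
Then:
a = 0.09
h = -0.05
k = -0.23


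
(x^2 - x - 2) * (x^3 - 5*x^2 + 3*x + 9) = x^5 - 6*x^4 + 6*x^3 + 16*x^2 - 15*x - 18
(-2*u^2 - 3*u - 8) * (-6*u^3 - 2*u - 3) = 12*u^5 + 18*u^4 + 52*u^3 + 12*u^2 + 25*u + 24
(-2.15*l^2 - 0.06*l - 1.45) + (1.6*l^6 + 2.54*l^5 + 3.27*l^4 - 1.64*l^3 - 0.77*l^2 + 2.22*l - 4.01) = 1.6*l^6 + 2.54*l^5 + 3.27*l^4 - 1.64*l^3 - 2.92*l^2 + 2.16*l - 5.46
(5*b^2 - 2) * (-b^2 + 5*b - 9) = -5*b^4 + 25*b^3 - 43*b^2 - 10*b + 18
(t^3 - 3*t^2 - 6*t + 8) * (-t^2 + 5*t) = -t^5 + 8*t^4 - 9*t^3 - 38*t^2 + 40*t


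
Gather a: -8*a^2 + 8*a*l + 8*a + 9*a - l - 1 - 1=-8*a^2 + a*(8*l + 17) - l - 2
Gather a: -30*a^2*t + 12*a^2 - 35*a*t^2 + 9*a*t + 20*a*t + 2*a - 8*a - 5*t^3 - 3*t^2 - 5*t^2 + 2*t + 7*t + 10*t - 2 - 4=a^2*(12 - 30*t) + a*(-35*t^2 + 29*t - 6) - 5*t^3 - 8*t^2 + 19*t - 6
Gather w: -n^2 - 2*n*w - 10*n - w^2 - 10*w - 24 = -n^2 - 10*n - w^2 + w*(-2*n - 10) - 24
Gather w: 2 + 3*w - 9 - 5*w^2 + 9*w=-5*w^2 + 12*w - 7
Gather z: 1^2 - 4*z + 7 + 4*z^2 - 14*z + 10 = 4*z^2 - 18*z + 18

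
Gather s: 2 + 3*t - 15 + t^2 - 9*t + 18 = t^2 - 6*t + 5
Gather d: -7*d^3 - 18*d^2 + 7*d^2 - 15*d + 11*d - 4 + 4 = -7*d^3 - 11*d^2 - 4*d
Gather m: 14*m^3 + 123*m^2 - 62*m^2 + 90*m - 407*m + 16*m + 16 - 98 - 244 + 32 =14*m^3 + 61*m^2 - 301*m - 294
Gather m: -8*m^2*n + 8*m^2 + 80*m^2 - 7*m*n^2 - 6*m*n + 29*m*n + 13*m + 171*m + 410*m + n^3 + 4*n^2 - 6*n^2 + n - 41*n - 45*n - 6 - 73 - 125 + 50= m^2*(88 - 8*n) + m*(-7*n^2 + 23*n + 594) + n^3 - 2*n^2 - 85*n - 154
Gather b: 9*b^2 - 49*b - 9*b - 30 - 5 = 9*b^2 - 58*b - 35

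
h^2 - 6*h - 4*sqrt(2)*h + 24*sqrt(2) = (h - 6)*(h - 4*sqrt(2))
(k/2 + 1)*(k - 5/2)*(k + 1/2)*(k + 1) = k^4/2 + k^3/2 - 21*k^2/8 - 31*k/8 - 5/4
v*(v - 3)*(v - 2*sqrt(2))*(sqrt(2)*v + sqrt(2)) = sqrt(2)*v^4 - 4*v^3 - 2*sqrt(2)*v^3 - 3*sqrt(2)*v^2 + 8*v^2 + 12*v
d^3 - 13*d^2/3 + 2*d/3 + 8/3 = (d - 4)*(d - 1)*(d + 2/3)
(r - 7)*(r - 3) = r^2 - 10*r + 21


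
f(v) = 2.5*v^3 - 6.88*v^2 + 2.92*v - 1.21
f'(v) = 7.5*v^2 - 13.76*v + 2.92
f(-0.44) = -4.04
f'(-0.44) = 10.43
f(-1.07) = -15.27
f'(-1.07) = 26.23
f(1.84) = -3.56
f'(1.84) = 2.99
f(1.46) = -3.83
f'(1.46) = -1.18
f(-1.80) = -43.34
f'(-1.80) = 51.99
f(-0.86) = -10.40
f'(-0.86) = 20.30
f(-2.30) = -74.74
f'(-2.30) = 74.24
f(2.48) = 1.85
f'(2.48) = 14.92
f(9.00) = 1290.29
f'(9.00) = 486.58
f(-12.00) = -5346.97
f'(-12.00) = 1248.04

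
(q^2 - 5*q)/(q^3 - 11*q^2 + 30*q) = 1/(q - 6)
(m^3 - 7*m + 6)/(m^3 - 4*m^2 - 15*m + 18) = (m - 2)/(m - 6)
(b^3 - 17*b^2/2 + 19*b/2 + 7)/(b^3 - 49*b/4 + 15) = 2*(2*b^3 - 17*b^2 + 19*b + 14)/(4*b^3 - 49*b + 60)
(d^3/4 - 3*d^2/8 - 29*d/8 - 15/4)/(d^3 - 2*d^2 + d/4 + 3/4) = (2*d^3 - 3*d^2 - 29*d - 30)/(2*(4*d^3 - 8*d^2 + d + 3))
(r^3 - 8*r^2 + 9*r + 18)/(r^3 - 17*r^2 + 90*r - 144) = (r + 1)/(r - 8)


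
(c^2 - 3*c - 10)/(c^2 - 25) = (c + 2)/(c + 5)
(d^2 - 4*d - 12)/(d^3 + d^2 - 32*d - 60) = 1/(d + 5)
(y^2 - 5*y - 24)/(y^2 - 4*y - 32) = (y + 3)/(y + 4)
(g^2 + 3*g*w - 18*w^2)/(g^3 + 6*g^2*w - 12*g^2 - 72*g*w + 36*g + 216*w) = (g - 3*w)/(g^2 - 12*g + 36)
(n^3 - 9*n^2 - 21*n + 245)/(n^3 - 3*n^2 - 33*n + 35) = (n - 7)/(n - 1)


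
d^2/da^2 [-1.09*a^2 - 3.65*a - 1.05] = -2.18000000000000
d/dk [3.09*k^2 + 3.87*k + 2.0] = 6.18*k + 3.87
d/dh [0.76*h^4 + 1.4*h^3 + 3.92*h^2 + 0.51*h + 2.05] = 3.04*h^3 + 4.2*h^2 + 7.84*h + 0.51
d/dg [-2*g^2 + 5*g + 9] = 5 - 4*g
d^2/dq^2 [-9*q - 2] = 0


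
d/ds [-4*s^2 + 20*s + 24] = 20 - 8*s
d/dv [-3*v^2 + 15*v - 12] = 15 - 6*v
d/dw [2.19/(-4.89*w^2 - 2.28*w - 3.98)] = (21.4182*w + 4.9932)/(4.89*w^2 + 2.28*w + 3.98)^2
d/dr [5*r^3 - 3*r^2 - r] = 15*r^2 - 6*r - 1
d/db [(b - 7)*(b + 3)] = 2*b - 4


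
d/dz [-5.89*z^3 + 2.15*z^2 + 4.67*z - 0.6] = -17.67*z^2 + 4.3*z + 4.67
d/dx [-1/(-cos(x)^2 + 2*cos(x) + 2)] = 2*(cos(x) - 1)*sin(x)/(sin(x)^2 + 2*cos(x) + 1)^2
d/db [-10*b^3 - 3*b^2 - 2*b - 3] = -30*b^2 - 6*b - 2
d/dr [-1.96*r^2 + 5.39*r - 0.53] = 5.39 - 3.92*r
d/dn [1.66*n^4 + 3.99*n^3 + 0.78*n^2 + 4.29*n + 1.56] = 6.64*n^3 + 11.97*n^2 + 1.56*n + 4.29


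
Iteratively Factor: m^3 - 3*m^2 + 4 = (m - 2)*(m^2 - m - 2) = (m - 2)^2*(m + 1)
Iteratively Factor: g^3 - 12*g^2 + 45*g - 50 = (g - 5)*(g^2 - 7*g + 10) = (g - 5)*(g - 2)*(g - 5)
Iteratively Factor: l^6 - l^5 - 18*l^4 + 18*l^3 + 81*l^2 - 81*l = (l)*(l^5 - l^4 - 18*l^3 + 18*l^2 + 81*l - 81) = l*(l - 3)*(l^4 + 2*l^3 - 12*l^2 - 18*l + 27) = l*(l - 3)*(l + 3)*(l^3 - l^2 - 9*l + 9) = l*(l - 3)^2*(l + 3)*(l^2 + 2*l - 3) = l*(l - 3)^2*(l + 3)^2*(l - 1)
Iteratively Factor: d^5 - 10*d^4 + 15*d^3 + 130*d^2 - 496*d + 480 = (d - 5)*(d^4 - 5*d^3 - 10*d^2 + 80*d - 96) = (d - 5)*(d - 3)*(d^3 - 2*d^2 - 16*d + 32) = (d - 5)*(d - 4)*(d - 3)*(d^2 + 2*d - 8) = (d - 5)*(d - 4)*(d - 3)*(d + 4)*(d - 2)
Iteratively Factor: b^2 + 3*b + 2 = (b + 2)*(b + 1)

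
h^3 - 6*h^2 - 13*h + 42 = (h - 7)*(h - 2)*(h + 3)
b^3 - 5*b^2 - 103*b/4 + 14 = (b - 8)*(b - 1/2)*(b + 7/2)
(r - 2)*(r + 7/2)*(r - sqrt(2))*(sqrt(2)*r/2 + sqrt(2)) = sqrt(2)*r^4/2 - r^3 + 7*sqrt(2)*r^3/4 - 7*r^2/2 - 2*sqrt(2)*r^2 - 7*sqrt(2)*r + 4*r + 14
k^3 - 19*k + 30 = (k - 3)*(k - 2)*(k + 5)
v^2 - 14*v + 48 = (v - 8)*(v - 6)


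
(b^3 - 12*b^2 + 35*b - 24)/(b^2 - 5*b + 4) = (b^2 - 11*b + 24)/(b - 4)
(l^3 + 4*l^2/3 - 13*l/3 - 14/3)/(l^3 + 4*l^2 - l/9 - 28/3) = 3*(l^2 - l - 2)/(3*l^2 + 5*l - 12)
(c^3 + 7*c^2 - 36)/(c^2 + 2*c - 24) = (c^2 + c - 6)/(c - 4)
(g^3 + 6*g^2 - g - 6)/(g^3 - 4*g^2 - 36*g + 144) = (g^2 - 1)/(g^2 - 10*g + 24)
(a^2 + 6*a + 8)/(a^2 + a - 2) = (a + 4)/(a - 1)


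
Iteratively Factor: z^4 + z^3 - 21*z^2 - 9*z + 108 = (z + 4)*(z^3 - 3*z^2 - 9*z + 27) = (z - 3)*(z + 4)*(z^2 - 9) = (z - 3)^2*(z + 4)*(z + 3)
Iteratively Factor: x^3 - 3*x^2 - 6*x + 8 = (x + 2)*(x^2 - 5*x + 4) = (x - 1)*(x + 2)*(x - 4)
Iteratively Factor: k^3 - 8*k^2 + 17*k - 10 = (k - 2)*(k^2 - 6*k + 5) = (k - 5)*(k - 2)*(k - 1)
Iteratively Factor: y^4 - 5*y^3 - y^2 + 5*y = (y)*(y^3 - 5*y^2 - y + 5) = y*(y - 5)*(y^2 - 1) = y*(y - 5)*(y + 1)*(y - 1)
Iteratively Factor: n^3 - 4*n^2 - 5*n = (n)*(n^2 - 4*n - 5) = n*(n - 5)*(n + 1)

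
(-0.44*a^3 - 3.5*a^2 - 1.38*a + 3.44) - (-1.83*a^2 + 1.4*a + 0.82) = -0.44*a^3 - 1.67*a^2 - 2.78*a + 2.62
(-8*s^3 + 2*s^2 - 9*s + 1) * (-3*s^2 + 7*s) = 24*s^5 - 62*s^4 + 41*s^3 - 66*s^2 + 7*s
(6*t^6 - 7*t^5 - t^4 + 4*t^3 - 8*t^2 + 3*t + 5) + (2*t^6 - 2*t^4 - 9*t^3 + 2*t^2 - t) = 8*t^6 - 7*t^5 - 3*t^4 - 5*t^3 - 6*t^2 + 2*t + 5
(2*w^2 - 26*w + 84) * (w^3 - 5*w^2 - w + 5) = 2*w^5 - 36*w^4 + 212*w^3 - 384*w^2 - 214*w + 420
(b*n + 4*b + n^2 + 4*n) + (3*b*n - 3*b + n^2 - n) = 4*b*n + b + 2*n^2 + 3*n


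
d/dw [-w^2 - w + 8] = -2*w - 1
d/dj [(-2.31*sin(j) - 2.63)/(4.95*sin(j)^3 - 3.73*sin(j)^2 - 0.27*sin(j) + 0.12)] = (22.869*sin(j)^3 + 30.4392*sin(j)^2 - 19.6198*sin(j) - 0.9873)*cos(j)/(24.5025*sin(j)^6 - 36.927*sin(j)^5 + 11.2399*sin(j)^4 + 3.2022*sin(j)^3 - 0.8223*sin(j)^2 - 0.0648*sin(j) + 0.0144)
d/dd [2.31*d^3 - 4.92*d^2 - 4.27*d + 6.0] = 6.93*d^2 - 9.84*d - 4.27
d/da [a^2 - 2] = 2*a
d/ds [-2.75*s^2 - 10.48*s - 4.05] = -5.5*s - 10.48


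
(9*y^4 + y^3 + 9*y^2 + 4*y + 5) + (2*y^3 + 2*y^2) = 9*y^4 + 3*y^3 + 11*y^2 + 4*y + 5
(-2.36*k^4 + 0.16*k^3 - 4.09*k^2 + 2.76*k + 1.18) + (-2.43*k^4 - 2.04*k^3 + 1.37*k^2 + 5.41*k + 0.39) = -4.79*k^4 - 1.88*k^3 - 2.72*k^2 + 8.17*k + 1.57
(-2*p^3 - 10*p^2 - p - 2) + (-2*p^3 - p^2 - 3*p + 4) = -4*p^3 - 11*p^2 - 4*p + 2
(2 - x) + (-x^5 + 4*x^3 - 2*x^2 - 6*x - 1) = -x^5 + 4*x^3 - 2*x^2 - 7*x + 1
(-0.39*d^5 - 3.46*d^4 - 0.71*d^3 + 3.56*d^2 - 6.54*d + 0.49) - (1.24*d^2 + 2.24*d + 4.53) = -0.39*d^5 - 3.46*d^4 - 0.71*d^3 + 2.32*d^2 - 8.78*d - 4.04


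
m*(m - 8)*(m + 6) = m^3 - 2*m^2 - 48*m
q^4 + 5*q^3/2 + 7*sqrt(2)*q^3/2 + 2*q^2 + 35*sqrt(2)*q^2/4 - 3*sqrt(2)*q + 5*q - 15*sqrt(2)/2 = (q + 5/2)*(q - sqrt(2)/2)*(q + sqrt(2))*(q + 3*sqrt(2))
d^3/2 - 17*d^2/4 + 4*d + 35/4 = (d/2 + 1/2)*(d - 7)*(d - 5/2)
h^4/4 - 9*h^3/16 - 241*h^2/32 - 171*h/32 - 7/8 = (h/4 + 1)*(h - 7)*(h + 1/4)*(h + 1/2)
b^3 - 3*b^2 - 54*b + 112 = (b - 8)*(b - 2)*(b + 7)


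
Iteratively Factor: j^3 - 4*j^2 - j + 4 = (j + 1)*(j^2 - 5*j + 4) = (j - 4)*(j + 1)*(j - 1)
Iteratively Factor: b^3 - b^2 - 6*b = (b + 2)*(b^2 - 3*b) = (b - 3)*(b + 2)*(b)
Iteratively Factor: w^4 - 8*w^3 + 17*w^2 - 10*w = (w - 5)*(w^3 - 3*w^2 + 2*w) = w*(w - 5)*(w^2 - 3*w + 2) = w*(w - 5)*(w - 1)*(w - 2)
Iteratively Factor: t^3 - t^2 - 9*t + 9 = (t - 1)*(t^2 - 9) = (t - 3)*(t - 1)*(t + 3)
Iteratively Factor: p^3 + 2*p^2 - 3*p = (p + 3)*(p^2 - p) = (p - 1)*(p + 3)*(p)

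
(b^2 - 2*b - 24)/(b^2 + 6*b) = (b^2 - 2*b - 24)/(b*(b + 6))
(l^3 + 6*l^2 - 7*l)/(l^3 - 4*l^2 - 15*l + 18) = l*(l + 7)/(l^2 - 3*l - 18)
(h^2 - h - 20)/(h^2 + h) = (h^2 - h - 20)/(h*(h + 1))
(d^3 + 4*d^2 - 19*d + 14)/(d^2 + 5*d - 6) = (d^2 + 5*d - 14)/(d + 6)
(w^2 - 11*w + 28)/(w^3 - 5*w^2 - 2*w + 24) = (w - 7)/(w^2 - w - 6)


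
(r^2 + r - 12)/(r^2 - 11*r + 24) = (r + 4)/(r - 8)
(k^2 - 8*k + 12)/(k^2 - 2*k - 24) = (k - 2)/(k + 4)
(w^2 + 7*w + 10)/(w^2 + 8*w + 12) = (w + 5)/(w + 6)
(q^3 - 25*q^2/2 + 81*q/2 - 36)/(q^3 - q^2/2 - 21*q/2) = (-2*q^3 + 25*q^2 - 81*q + 72)/(q*(-2*q^2 + q + 21))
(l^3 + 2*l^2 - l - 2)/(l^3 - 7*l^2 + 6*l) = (l^2 + 3*l + 2)/(l*(l - 6))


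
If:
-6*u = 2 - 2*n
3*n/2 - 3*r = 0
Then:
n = 3*u + 1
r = 3*u/2 + 1/2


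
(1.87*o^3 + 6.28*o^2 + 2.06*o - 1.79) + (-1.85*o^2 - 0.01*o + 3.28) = 1.87*o^3 + 4.43*o^2 + 2.05*o + 1.49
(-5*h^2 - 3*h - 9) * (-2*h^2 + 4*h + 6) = 10*h^4 - 14*h^3 - 24*h^2 - 54*h - 54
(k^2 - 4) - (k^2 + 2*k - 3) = -2*k - 1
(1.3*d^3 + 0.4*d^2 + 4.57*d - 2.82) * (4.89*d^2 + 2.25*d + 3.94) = 6.357*d^5 + 4.881*d^4 + 28.3693*d^3 - 1.9313*d^2 + 11.6608*d - 11.1108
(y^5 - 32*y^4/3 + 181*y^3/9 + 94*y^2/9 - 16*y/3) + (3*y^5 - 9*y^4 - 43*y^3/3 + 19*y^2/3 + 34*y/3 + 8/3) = 4*y^5 - 59*y^4/3 + 52*y^3/9 + 151*y^2/9 + 6*y + 8/3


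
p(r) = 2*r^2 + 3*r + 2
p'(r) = 4*r + 3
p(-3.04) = 11.36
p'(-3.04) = -9.16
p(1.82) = 14.08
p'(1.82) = 10.28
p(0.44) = 3.71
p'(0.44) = 4.76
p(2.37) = 20.34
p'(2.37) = 12.48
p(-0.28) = 1.32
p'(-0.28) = 1.88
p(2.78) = 25.80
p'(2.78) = 14.12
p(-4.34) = 26.65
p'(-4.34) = -14.36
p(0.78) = 5.56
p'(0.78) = 6.12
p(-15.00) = 407.00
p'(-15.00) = -57.00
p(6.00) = 92.00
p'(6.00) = 27.00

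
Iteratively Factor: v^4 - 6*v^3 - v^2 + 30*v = (v + 2)*(v^3 - 8*v^2 + 15*v) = (v - 5)*(v + 2)*(v^2 - 3*v) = (v - 5)*(v - 3)*(v + 2)*(v)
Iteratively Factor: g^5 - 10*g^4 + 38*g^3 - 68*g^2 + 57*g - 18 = (g - 1)*(g^4 - 9*g^3 + 29*g^2 - 39*g + 18) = (g - 3)*(g - 1)*(g^3 - 6*g^2 + 11*g - 6) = (g - 3)*(g - 2)*(g - 1)*(g^2 - 4*g + 3) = (g - 3)^2*(g - 2)*(g - 1)*(g - 1)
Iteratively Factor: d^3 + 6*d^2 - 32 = (d + 4)*(d^2 + 2*d - 8) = (d + 4)^2*(d - 2)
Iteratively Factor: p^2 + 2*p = (p)*(p + 2)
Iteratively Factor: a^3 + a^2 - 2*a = (a)*(a^2 + a - 2) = a*(a + 2)*(a - 1)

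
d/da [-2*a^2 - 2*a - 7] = -4*a - 2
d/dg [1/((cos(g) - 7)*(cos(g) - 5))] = 2*(cos(g) - 6)*sin(g)/((cos(g) - 7)^2*(cos(g) - 5)^2)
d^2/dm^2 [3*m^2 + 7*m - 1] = 6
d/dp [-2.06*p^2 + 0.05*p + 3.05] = 0.05 - 4.12*p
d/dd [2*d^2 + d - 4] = 4*d + 1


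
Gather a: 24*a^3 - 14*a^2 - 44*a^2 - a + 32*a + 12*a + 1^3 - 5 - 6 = 24*a^3 - 58*a^2 + 43*a - 10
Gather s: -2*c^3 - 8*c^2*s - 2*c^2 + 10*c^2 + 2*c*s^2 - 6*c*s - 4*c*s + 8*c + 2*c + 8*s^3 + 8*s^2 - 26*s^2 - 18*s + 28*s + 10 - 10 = -2*c^3 + 8*c^2 + 10*c + 8*s^3 + s^2*(2*c - 18) + s*(-8*c^2 - 10*c + 10)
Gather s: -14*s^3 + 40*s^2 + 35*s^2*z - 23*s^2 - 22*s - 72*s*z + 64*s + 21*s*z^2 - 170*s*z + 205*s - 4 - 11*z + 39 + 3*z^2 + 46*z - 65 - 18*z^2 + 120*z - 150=-14*s^3 + s^2*(35*z + 17) + s*(21*z^2 - 242*z + 247) - 15*z^2 + 155*z - 180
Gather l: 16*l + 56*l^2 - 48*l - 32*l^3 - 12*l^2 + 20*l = -32*l^3 + 44*l^2 - 12*l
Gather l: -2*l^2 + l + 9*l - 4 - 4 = -2*l^2 + 10*l - 8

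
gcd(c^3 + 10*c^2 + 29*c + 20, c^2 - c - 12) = 1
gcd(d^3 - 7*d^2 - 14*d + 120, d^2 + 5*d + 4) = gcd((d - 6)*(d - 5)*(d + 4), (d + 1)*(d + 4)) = d + 4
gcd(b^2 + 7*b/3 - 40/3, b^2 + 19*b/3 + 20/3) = b + 5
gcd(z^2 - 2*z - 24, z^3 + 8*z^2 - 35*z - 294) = z - 6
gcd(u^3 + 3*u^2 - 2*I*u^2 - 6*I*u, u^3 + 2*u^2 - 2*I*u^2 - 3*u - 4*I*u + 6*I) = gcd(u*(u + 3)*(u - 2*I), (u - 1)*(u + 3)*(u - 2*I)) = u^2 + u*(3 - 2*I) - 6*I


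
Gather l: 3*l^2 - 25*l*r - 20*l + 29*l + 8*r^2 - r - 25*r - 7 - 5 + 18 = 3*l^2 + l*(9 - 25*r) + 8*r^2 - 26*r + 6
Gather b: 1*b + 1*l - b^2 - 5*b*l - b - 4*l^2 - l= -b^2 - 5*b*l - 4*l^2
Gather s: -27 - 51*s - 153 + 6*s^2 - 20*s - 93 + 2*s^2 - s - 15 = 8*s^2 - 72*s - 288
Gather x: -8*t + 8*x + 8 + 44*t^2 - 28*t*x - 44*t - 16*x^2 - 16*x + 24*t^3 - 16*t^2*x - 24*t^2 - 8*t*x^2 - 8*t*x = 24*t^3 + 20*t^2 - 52*t + x^2*(-8*t - 16) + x*(-16*t^2 - 36*t - 8) + 8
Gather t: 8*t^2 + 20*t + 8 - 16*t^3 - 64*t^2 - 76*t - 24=-16*t^3 - 56*t^2 - 56*t - 16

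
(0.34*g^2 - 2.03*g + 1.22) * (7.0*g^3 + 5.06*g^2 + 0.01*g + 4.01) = 2.38*g^5 - 12.4896*g^4 - 1.7284*g^3 + 7.5163*g^2 - 8.1281*g + 4.8922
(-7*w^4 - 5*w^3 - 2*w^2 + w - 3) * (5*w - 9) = -35*w^5 + 38*w^4 + 35*w^3 + 23*w^2 - 24*w + 27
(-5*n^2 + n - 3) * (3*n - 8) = -15*n^3 + 43*n^2 - 17*n + 24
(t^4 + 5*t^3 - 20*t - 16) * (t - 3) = t^5 + 2*t^4 - 15*t^3 - 20*t^2 + 44*t + 48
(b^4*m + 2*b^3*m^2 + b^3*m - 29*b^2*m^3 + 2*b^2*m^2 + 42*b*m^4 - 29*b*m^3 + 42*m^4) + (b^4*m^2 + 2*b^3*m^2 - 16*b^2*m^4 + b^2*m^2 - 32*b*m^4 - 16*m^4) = b^4*m^2 + b^4*m + 4*b^3*m^2 + b^3*m - 16*b^2*m^4 - 29*b^2*m^3 + 3*b^2*m^2 + 10*b*m^4 - 29*b*m^3 + 26*m^4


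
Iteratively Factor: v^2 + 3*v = (v + 3)*(v)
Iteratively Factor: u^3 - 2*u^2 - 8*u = (u)*(u^2 - 2*u - 8) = u*(u - 4)*(u + 2)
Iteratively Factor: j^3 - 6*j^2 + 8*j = (j - 4)*(j^2 - 2*j) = (j - 4)*(j - 2)*(j)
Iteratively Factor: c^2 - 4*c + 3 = (c - 3)*(c - 1)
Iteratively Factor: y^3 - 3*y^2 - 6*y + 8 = (y - 1)*(y^2 - 2*y - 8) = (y - 1)*(y + 2)*(y - 4)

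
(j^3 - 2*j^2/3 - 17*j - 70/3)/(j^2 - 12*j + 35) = (3*j^2 + 13*j + 14)/(3*(j - 7))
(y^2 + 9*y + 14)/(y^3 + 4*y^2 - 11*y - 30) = (y + 7)/(y^2 + 2*y - 15)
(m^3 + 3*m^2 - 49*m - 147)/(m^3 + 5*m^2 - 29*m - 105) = (m - 7)/(m - 5)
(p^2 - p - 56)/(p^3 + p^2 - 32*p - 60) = (p^2 - p - 56)/(p^3 + p^2 - 32*p - 60)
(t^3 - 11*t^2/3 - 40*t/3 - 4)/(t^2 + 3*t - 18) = (3*t^3 - 11*t^2 - 40*t - 12)/(3*(t^2 + 3*t - 18))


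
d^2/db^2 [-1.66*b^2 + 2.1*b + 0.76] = -3.32000000000000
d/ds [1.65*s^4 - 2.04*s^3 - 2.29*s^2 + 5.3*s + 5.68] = 6.6*s^3 - 6.12*s^2 - 4.58*s + 5.3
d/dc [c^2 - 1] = 2*c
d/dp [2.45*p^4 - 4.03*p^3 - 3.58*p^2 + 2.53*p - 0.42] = 9.8*p^3 - 12.09*p^2 - 7.16*p + 2.53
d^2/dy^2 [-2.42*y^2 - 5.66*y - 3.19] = -4.84000000000000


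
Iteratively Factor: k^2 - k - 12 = (k - 4)*(k + 3)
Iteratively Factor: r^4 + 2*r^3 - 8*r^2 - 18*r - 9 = (r + 1)*(r^3 + r^2 - 9*r - 9) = (r + 1)^2*(r^2 - 9) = (r + 1)^2*(r + 3)*(r - 3)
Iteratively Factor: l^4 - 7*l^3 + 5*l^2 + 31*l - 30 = (l + 2)*(l^3 - 9*l^2 + 23*l - 15) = (l - 3)*(l + 2)*(l^2 - 6*l + 5) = (l - 3)*(l - 1)*(l + 2)*(l - 5)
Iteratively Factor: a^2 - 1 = (a + 1)*(a - 1)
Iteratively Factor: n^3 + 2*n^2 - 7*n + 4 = (n + 4)*(n^2 - 2*n + 1) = (n - 1)*(n + 4)*(n - 1)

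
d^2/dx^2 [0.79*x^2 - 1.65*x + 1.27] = 1.58000000000000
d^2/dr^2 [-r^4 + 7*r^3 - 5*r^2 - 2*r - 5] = -12*r^2 + 42*r - 10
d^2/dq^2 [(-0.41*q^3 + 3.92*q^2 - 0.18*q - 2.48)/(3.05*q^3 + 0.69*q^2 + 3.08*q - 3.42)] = (1.4210854715202e-14*q^7 + 74.6572899999998*q^6 + 13.06254*q^5 - 551.38266*q^4 + 465.781712*q^3 - 87.982896*q^2 - 218.157984*q + 29.150528)/(28.372625*q^9 + 19.256175*q^8 + 90.311415*q^7 - 56.223981*q^6 + 48.015384*q^5 - 178.012818*q^4 + 92.631068*q^3 - 73.118916*q^2 + 108.074736*q - 40.001688)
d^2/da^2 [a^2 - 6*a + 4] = 2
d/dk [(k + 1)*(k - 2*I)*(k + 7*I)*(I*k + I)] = 4*I*k^3 + k^2*(-15 + 6*I) + k*(-20 + 30*I) - 5 + 28*I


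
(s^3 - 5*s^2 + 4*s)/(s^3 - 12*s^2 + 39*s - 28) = s/(s - 7)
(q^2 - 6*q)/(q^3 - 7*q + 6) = q*(q - 6)/(q^3 - 7*q + 6)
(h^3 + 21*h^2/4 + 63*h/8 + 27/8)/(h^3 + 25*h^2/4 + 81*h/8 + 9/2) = (h + 3)/(h + 4)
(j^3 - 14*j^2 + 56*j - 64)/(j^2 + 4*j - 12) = (j^2 - 12*j + 32)/(j + 6)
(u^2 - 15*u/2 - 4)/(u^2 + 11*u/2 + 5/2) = (u - 8)/(u + 5)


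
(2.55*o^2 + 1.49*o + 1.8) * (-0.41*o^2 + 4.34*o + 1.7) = -1.0455*o^4 + 10.4561*o^3 + 10.0636*o^2 + 10.345*o + 3.06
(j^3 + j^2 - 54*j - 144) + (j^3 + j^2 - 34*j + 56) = 2*j^3 + 2*j^2 - 88*j - 88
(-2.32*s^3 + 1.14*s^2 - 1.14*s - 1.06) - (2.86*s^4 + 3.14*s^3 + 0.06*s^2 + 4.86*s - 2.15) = -2.86*s^4 - 5.46*s^3 + 1.08*s^2 - 6.0*s + 1.09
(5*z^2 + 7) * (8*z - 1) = 40*z^3 - 5*z^2 + 56*z - 7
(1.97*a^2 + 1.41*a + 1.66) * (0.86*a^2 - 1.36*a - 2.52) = 1.6942*a^4 - 1.4666*a^3 - 5.4544*a^2 - 5.8108*a - 4.1832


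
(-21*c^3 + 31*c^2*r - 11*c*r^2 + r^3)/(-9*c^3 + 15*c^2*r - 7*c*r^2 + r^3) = (-7*c + r)/(-3*c + r)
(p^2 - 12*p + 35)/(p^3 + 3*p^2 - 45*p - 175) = (p - 5)/(p^2 + 10*p + 25)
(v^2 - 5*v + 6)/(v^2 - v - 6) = (v - 2)/(v + 2)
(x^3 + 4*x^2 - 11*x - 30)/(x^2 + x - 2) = (x^2 + 2*x - 15)/(x - 1)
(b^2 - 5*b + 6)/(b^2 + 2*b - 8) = (b - 3)/(b + 4)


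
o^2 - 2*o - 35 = (o - 7)*(o + 5)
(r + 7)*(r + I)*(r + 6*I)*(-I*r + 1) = -I*r^4 + 8*r^3 - 7*I*r^3 + 56*r^2 + 13*I*r^2 - 6*r + 91*I*r - 42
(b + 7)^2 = b^2 + 14*b + 49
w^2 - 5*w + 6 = (w - 3)*(w - 2)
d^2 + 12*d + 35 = (d + 5)*(d + 7)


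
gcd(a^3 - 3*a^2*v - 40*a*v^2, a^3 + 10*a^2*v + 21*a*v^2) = a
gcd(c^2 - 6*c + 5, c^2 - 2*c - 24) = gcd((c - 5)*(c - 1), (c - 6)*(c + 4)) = 1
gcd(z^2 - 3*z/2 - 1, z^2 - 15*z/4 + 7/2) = z - 2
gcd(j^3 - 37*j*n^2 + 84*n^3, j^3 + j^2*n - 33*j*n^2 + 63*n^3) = j^2 + 4*j*n - 21*n^2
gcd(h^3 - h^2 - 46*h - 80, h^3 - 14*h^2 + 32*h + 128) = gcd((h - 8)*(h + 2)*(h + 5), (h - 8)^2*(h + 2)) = h^2 - 6*h - 16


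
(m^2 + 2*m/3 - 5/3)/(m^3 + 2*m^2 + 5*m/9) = 3*(m - 1)/(m*(3*m + 1))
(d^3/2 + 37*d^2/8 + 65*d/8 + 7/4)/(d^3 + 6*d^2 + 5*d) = (4*d^3 + 37*d^2 + 65*d + 14)/(8*d*(d^2 + 6*d + 5))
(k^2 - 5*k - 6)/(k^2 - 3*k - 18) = (k + 1)/(k + 3)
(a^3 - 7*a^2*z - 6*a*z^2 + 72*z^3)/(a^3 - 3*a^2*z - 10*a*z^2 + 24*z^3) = (-a + 6*z)/(-a + 2*z)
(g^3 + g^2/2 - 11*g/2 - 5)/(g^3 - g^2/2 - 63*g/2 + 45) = (2*g^3 + g^2 - 11*g - 10)/(2*g^3 - g^2 - 63*g + 90)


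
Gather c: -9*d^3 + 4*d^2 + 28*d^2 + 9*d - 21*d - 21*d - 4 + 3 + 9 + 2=-9*d^3 + 32*d^2 - 33*d + 10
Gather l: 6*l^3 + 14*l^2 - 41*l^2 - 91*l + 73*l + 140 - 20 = 6*l^3 - 27*l^2 - 18*l + 120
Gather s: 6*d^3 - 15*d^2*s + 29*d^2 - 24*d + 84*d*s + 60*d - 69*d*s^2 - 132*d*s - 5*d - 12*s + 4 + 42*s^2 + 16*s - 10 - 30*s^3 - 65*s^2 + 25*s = 6*d^3 + 29*d^2 + 31*d - 30*s^3 + s^2*(-69*d - 23) + s*(-15*d^2 - 48*d + 29) - 6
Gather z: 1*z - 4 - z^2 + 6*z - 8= -z^2 + 7*z - 12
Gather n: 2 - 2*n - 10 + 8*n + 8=6*n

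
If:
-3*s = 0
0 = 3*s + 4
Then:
No Solution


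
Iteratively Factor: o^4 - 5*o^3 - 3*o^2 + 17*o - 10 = (o - 1)*(o^3 - 4*o^2 - 7*o + 10) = (o - 1)*(o + 2)*(o^2 - 6*o + 5) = (o - 1)^2*(o + 2)*(o - 5)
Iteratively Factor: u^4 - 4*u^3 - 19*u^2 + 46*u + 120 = (u - 4)*(u^3 - 19*u - 30) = (u - 4)*(u + 3)*(u^2 - 3*u - 10) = (u - 5)*(u - 4)*(u + 3)*(u + 2)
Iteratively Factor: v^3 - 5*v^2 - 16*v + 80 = (v - 4)*(v^2 - v - 20) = (v - 5)*(v - 4)*(v + 4)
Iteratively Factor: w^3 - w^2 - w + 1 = (w - 1)*(w^2 - 1) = (w - 1)^2*(w + 1)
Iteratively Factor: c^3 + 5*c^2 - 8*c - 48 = (c - 3)*(c^2 + 8*c + 16) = (c - 3)*(c + 4)*(c + 4)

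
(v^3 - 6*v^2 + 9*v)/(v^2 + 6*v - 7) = v*(v^2 - 6*v + 9)/(v^2 + 6*v - 7)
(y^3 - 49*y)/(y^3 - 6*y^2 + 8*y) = (y^2 - 49)/(y^2 - 6*y + 8)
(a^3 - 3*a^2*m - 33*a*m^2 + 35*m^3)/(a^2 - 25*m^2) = (a^2 - 8*a*m + 7*m^2)/(a - 5*m)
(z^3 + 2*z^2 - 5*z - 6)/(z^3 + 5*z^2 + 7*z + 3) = (z - 2)/(z + 1)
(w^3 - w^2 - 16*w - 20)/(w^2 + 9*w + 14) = (w^2 - 3*w - 10)/(w + 7)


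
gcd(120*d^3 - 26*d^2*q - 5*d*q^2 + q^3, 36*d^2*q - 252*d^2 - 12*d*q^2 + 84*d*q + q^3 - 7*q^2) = -6*d + q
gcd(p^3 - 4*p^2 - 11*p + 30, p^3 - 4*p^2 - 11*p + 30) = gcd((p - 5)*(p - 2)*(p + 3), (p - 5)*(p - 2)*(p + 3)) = p^3 - 4*p^2 - 11*p + 30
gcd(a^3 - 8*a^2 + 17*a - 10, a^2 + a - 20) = 1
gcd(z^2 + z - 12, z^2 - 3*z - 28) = z + 4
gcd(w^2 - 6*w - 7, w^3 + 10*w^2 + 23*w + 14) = w + 1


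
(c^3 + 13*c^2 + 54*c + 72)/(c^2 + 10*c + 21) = (c^2 + 10*c + 24)/(c + 7)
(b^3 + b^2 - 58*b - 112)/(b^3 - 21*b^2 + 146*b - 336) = (b^2 + 9*b + 14)/(b^2 - 13*b + 42)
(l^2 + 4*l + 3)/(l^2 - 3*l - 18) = (l + 1)/(l - 6)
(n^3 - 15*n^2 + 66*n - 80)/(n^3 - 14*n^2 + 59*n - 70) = (n - 8)/(n - 7)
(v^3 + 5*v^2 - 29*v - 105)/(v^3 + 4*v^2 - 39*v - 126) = (v - 5)/(v - 6)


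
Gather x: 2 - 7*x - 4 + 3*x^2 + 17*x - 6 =3*x^2 + 10*x - 8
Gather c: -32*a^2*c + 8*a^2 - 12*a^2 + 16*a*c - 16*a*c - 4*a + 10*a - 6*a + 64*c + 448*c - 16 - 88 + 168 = -4*a^2 + c*(512 - 32*a^2) + 64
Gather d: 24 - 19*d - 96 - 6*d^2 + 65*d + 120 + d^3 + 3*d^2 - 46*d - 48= d^3 - 3*d^2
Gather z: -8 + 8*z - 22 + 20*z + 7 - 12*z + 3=16*z - 20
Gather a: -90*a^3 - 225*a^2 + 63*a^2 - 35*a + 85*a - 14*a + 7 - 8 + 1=-90*a^3 - 162*a^2 + 36*a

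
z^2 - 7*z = z*(z - 7)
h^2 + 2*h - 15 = (h - 3)*(h + 5)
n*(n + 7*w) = n^2 + 7*n*w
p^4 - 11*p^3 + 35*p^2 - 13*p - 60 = (p - 5)*(p - 4)*(p - 3)*(p + 1)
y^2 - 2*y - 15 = (y - 5)*(y + 3)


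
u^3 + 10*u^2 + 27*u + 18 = (u + 1)*(u + 3)*(u + 6)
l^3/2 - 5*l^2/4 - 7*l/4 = l*(l/2 + 1/2)*(l - 7/2)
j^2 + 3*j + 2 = (j + 1)*(j + 2)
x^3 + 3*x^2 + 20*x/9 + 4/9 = (x + 1/3)*(x + 2/3)*(x + 2)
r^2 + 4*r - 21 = (r - 3)*(r + 7)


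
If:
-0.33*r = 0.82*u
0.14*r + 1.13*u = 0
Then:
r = 0.00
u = 0.00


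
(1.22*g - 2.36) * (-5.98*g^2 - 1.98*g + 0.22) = -7.2956*g^3 + 11.6972*g^2 + 4.9412*g - 0.5192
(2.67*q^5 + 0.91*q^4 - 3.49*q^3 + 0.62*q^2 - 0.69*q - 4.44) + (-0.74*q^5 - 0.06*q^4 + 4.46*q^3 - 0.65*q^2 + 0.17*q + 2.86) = 1.93*q^5 + 0.85*q^4 + 0.97*q^3 - 0.03*q^2 - 0.52*q - 1.58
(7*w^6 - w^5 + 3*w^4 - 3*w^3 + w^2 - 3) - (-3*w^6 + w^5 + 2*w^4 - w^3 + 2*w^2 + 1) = 10*w^6 - 2*w^5 + w^4 - 2*w^3 - w^2 - 4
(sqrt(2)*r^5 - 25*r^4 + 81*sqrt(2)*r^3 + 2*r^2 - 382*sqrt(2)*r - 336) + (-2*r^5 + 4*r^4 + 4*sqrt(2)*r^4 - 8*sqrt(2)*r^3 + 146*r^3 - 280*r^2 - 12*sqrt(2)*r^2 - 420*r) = -2*r^5 + sqrt(2)*r^5 - 21*r^4 + 4*sqrt(2)*r^4 + 73*sqrt(2)*r^3 + 146*r^3 - 278*r^2 - 12*sqrt(2)*r^2 - 382*sqrt(2)*r - 420*r - 336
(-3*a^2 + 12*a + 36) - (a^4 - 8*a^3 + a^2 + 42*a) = -a^4 + 8*a^3 - 4*a^2 - 30*a + 36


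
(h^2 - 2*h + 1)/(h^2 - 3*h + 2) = (h - 1)/(h - 2)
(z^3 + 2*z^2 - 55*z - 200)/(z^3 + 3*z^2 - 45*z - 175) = (z - 8)/(z - 7)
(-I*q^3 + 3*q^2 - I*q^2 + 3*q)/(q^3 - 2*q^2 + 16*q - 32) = q*(-I*q^2 + q*(3 - I) + 3)/(q^3 - 2*q^2 + 16*q - 32)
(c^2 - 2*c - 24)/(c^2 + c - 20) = (c^2 - 2*c - 24)/(c^2 + c - 20)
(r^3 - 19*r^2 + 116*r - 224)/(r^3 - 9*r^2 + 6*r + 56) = (r - 8)/(r + 2)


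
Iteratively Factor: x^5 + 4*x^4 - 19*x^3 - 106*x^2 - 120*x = (x + 4)*(x^4 - 19*x^2 - 30*x) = x*(x + 4)*(x^3 - 19*x - 30) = x*(x + 2)*(x + 4)*(x^2 - 2*x - 15) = x*(x + 2)*(x + 3)*(x + 4)*(x - 5)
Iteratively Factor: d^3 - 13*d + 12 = (d - 3)*(d^2 + 3*d - 4) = (d - 3)*(d - 1)*(d + 4)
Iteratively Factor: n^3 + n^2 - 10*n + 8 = (n - 1)*(n^2 + 2*n - 8) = (n - 2)*(n - 1)*(n + 4)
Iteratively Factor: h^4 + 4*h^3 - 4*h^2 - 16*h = (h - 2)*(h^3 + 6*h^2 + 8*h) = (h - 2)*(h + 2)*(h^2 + 4*h) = h*(h - 2)*(h + 2)*(h + 4)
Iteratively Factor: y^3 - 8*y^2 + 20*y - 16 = (y - 4)*(y^2 - 4*y + 4) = (y - 4)*(y - 2)*(y - 2)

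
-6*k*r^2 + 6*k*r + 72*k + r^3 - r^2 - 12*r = (-6*k + r)*(r - 4)*(r + 3)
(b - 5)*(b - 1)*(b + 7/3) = b^3 - 11*b^2/3 - 9*b + 35/3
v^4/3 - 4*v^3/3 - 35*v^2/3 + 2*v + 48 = (v/3 + 1)*(v - 8)*(v - 2)*(v + 3)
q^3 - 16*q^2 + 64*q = q*(q - 8)^2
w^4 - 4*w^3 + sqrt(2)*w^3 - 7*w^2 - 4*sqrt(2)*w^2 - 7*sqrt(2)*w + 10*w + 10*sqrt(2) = (w - 5)*(w - 1)*(w + 2)*(w + sqrt(2))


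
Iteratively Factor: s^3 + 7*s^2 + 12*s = (s + 4)*(s^2 + 3*s) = s*(s + 4)*(s + 3)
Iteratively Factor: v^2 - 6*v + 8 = (v - 2)*(v - 4)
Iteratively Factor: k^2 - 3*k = (k - 3)*(k)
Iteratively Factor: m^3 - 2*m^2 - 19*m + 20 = (m - 5)*(m^2 + 3*m - 4) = (m - 5)*(m - 1)*(m + 4)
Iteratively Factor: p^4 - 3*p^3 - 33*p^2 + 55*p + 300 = (p + 3)*(p^3 - 6*p^2 - 15*p + 100) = (p - 5)*(p + 3)*(p^2 - p - 20) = (p - 5)*(p + 3)*(p + 4)*(p - 5)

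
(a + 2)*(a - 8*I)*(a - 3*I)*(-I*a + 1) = -I*a^4 - 10*a^3 - 2*I*a^3 - 20*a^2 + 13*I*a^2 - 24*a + 26*I*a - 48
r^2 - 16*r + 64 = (r - 8)^2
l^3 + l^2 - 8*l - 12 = (l - 3)*(l + 2)^2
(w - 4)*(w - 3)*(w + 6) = w^3 - w^2 - 30*w + 72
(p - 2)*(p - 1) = p^2 - 3*p + 2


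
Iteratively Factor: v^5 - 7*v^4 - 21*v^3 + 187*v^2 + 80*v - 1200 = (v + 4)*(v^4 - 11*v^3 + 23*v^2 + 95*v - 300) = (v - 4)*(v + 4)*(v^3 - 7*v^2 - 5*v + 75) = (v - 4)*(v + 3)*(v + 4)*(v^2 - 10*v + 25) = (v - 5)*(v - 4)*(v + 3)*(v + 4)*(v - 5)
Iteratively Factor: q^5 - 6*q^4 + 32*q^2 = (q)*(q^4 - 6*q^3 + 32*q) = q*(q - 4)*(q^3 - 2*q^2 - 8*q) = q^2*(q - 4)*(q^2 - 2*q - 8) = q^2*(q - 4)^2*(q + 2)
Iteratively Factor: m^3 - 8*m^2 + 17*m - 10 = (m - 5)*(m^2 - 3*m + 2) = (m - 5)*(m - 2)*(m - 1)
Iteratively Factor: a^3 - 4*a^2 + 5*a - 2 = (a - 1)*(a^2 - 3*a + 2) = (a - 2)*(a - 1)*(a - 1)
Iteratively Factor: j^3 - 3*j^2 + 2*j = (j - 1)*(j^2 - 2*j) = j*(j - 1)*(j - 2)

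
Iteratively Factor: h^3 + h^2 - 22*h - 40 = (h - 5)*(h^2 + 6*h + 8) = (h - 5)*(h + 2)*(h + 4)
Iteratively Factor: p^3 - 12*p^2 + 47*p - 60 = (p - 4)*(p^2 - 8*p + 15) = (p - 5)*(p - 4)*(p - 3)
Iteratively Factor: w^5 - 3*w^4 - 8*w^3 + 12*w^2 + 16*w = (w - 4)*(w^4 + w^3 - 4*w^2 - 4*w) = (w - 4)*(w + 1)*(w^3 - 4*w) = w*(w - 4)*(w + 1)*(w^2 - 4) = w*(w - 4)*(w + 1)*(w + 2)*(w - 2)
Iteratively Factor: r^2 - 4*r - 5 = (r + 1)*(r - 5)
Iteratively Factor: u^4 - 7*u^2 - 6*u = (u - 3)*(u^3 + 3*u^2 + 2*u) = (u - 3)*(u + 2)*(u^2 + u) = u*(u - 3)*(u + 2)*(u + 1)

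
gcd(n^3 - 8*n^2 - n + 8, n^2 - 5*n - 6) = n + 1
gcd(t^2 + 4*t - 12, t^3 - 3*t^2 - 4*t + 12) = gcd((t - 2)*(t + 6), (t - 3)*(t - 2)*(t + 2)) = t - 2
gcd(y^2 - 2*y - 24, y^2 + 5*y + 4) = y + 4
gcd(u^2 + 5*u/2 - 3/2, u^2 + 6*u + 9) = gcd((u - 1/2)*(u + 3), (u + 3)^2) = u + 3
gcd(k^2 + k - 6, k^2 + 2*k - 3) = k + 3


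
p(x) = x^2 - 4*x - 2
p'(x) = 2*x - 4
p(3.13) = -4.72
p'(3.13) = 2.26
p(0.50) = -3.75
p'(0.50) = -3.00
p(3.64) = -3.31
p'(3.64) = 3.28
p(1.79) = -5.96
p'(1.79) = -0.42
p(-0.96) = 2.76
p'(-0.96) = -5.92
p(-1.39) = 5.49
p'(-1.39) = -6.78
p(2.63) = -5.60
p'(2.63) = 1.26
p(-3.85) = 28.22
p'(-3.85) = -11.70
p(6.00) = 10.00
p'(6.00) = 8.00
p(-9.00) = 115.00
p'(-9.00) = -22.00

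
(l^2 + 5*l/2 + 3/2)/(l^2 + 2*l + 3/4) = 2*(l + 1)/(2*l + 1)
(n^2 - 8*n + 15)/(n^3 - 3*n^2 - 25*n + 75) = 1/(n + 5)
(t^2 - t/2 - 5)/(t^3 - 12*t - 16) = (t - 5/2)/(t^2 - 2*t - 8)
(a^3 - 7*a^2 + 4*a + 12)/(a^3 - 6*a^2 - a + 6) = (a - 2)/(a - 1)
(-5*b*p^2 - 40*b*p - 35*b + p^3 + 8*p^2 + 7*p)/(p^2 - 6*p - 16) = (5*b*p^2 + 40*b*p + 35*b - p^3 - 8*p^2 - 7*p)/(-p^2 + 6*p + 16)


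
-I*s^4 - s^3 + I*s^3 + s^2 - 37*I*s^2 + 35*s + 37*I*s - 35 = (s - 7*I)*(s + I)*(s + 5*I)*(-I*s + I)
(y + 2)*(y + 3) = y^2 + 5*y + 6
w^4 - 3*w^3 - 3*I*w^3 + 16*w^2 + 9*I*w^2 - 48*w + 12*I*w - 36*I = (w - 3)*(w - 6*I)*(w + I)*(w + 2*I)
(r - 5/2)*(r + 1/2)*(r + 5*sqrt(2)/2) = r^3 - 2*r^2 + 5*sqrt(2)*r^2/2 - 5*sqrt(2)*r - 5*r/4 - 25*sqrt(2)/8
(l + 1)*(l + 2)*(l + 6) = l^3 + 9*l^2 + 20*l + 12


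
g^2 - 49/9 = (g - 7/3)*(g + 7/3)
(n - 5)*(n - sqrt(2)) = n^2 - 5*n - sqrt(2)*n + 5*sqrt(2)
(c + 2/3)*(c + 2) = c^2 + 8*c/3 + 4/3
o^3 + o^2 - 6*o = o*(o - 2)*(o + 3)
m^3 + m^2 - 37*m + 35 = (m - 5)*(m - 1)*(m + 7)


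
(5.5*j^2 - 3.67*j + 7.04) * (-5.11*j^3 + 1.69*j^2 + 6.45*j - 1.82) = -28.105*j^5 + 28.0487*j^4 - 6.7017*j^3 - 21.7839*j^2 + 52.0874*j - 12.8128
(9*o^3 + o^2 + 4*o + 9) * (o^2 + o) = 9*o^5 + 10*o^4 + 5*o^3 + 13*o^2 + 9*o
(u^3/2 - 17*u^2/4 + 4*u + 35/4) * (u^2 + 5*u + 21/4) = u^5/2 - 7*u^4/4 - 117*u^3/8 + 103*u^2/16 + 259*u/4 + 735/16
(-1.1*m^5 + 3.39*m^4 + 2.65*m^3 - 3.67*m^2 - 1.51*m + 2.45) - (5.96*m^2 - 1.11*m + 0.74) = -1.1*m^5 + 3.39*m^4 + 2.65*m^3 - 9.63*m^2 - 0.4*m + 1.71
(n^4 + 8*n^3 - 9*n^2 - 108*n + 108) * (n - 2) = n^5 + 6*n^4 - 25*n^3 - 90*n^2 + 324*n - 216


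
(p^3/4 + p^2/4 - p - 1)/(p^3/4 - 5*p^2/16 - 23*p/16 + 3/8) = 4*(p^2 - p - 2)/(4*p^2 - 13*p + 3)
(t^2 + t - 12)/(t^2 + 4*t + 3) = (t^2 + t - 12)/(t^2 + 4*t + 3)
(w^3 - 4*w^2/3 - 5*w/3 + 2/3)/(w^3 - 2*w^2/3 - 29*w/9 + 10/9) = 3*(w + 1)/(3*w + 5)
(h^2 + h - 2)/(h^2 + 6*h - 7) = (h + 2)/(h + 7)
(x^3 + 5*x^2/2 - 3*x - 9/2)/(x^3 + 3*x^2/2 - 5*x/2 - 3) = (x + 3)/(x + 2)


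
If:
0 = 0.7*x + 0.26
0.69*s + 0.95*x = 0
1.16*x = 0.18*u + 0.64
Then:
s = 0.51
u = -5.95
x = -0.37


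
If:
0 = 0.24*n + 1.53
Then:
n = -6.38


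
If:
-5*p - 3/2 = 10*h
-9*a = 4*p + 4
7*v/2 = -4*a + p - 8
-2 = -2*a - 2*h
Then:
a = 26/85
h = 59/85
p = -287/170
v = -53/17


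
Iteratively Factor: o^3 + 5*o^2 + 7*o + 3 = (o + 3)*(o^2 + 2*o + 1) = (o + 1)*(o + 3)*(o + 1)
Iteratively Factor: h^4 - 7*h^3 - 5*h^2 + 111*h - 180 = (h - 5)*(h^3 - 2*h^2 - 15*h + 36) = (h - 5)*(h - 3)*(h^2 + h - 12) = (h - 5)*(h - 3)^2*(h + 4)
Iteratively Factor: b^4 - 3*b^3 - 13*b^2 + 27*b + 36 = (b + 3)*(b^3 - 6*b^2 + 5*b + 12) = (b - 4)*(b + 3)*(b^2 - 2*b - 3) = (b - 4)*(b + 1)*(b + 3)*(b - 3)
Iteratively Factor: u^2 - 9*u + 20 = (u - 4)*(u - 5)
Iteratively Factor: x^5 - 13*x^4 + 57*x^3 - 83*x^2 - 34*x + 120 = (x - 2)*(x^4 - 11*x^3 + 35*x^2 - 13*x - 60) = (x - 5)*(x - 2)*(x^3 - 6*x^2 + 5*x + 12) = (x - 5)*(x - 3)*(x - 2)*(x^2 - 3*x - 4) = (x - 5)*(x - 3)*(x - 2)*(x + 1)*(x - 4)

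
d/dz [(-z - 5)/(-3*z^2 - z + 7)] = (3*z^2 + z - (z + 5)*(6*z + 1) - 7)/(3*z^2 + z - 7)^2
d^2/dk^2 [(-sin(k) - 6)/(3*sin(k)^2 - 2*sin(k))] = 3*(3*sin(k)^2 + 74*sin(k) - 42 - 100/sin(k) + 72/sin(k)^2 - 16/sin(k)^3)/(3*sin(k) - 2)^3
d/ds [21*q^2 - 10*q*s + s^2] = -10*q + 2*s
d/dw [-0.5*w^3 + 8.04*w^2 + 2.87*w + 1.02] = -1.5*w^2 + 16.08*w + 2.87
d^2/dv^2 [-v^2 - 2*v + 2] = -2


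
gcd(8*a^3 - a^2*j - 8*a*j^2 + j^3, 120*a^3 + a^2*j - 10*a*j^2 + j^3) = 8*a - j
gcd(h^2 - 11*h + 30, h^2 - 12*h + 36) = h - 6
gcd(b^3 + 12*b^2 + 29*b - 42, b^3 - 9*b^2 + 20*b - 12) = b - 1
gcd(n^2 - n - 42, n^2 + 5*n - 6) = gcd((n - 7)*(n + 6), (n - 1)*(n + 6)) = n + 6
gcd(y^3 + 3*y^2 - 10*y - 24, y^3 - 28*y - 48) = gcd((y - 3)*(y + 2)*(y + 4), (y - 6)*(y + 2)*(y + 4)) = y^2 + 6*y + 8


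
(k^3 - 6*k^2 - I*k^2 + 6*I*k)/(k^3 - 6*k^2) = (k - I)/k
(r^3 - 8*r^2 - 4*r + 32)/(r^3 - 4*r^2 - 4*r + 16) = (r - 8)/(r - 4)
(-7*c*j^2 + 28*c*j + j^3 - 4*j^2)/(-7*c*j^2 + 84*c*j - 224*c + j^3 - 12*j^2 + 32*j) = j/(j - 8)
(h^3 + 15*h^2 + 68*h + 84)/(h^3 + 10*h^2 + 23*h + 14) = (h + 6)/(h + 1)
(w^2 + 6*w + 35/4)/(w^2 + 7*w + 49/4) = (2*w + 5)/(2*w + 7)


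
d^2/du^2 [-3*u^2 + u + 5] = -6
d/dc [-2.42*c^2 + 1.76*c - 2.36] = 1.76 - 4.84*c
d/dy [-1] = 0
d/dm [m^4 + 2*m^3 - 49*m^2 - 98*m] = 4*m^3 + 6*m^2 - 98*m - 98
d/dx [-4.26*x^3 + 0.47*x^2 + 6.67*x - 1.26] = -12.78*x^2 + 0.94*x + 6.67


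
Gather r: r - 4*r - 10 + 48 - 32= 6 - 3*r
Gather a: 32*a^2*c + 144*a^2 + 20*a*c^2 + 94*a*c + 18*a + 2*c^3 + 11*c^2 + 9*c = a^2*(32*c + 144) + a*(20*c^2 + 94*c + 18) + 2*c^3 + 11*c^2 + 9*c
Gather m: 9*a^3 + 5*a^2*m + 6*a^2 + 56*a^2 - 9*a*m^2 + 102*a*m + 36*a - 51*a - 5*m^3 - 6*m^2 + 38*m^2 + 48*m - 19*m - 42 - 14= 9*a^3 + 62*a^2 - 15*a - 5*m^3 + m^2*(32 - 9*a) + m*(5*a^2 + 102*a + 29) - 56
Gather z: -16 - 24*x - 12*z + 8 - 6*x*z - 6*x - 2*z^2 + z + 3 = -30*x - 2*z^2 + z*(-6*x - 11) - 5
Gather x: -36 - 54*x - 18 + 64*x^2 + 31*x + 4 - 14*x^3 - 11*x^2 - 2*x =-14*x^3 + 53*x^2 - 25*x - 50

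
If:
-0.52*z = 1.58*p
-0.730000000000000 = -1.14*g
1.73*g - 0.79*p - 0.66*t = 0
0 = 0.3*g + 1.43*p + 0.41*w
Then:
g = 0.64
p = -0.329113924050633*z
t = 0.393939393939394*z + 1.67849548112706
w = 1.14788514973757*z - 0.468549422336329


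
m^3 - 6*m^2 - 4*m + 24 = (m - 6)*(m - 2)*(m + 2)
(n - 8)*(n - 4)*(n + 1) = n^3 - 11*n^2 + 20*n + 32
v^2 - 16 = (v - 4)*(v + 4)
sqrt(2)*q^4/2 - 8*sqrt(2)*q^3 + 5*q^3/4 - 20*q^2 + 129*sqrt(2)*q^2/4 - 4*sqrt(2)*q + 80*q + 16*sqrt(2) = (q/2 + sqrt(2)/2)*(q - 8)^2*(sqrt(2)*q + 1/2)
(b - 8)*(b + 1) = b^2 - 7*b - 8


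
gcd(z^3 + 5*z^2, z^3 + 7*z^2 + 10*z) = z^2 + 5*z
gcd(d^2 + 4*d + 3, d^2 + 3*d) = d + 3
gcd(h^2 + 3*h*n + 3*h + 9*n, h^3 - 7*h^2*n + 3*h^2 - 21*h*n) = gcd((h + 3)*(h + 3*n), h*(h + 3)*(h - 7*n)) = h + 3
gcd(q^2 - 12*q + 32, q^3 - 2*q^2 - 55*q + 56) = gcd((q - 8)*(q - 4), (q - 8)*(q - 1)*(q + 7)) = q - 8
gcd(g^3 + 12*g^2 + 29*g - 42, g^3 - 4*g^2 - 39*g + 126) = g + 6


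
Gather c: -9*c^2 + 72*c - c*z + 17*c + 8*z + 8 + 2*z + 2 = -9*c^2 + c*(89 - z) + 10*z + 10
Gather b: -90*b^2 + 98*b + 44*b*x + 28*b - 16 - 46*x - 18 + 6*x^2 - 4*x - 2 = -90*b^2 + b*(44*x + 126) + 6*x^2 - 50*x - 36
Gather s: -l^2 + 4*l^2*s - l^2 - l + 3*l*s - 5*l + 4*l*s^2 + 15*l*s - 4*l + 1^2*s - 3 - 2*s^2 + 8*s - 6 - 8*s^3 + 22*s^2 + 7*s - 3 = -2*l^2 - 10*l - 8*s^3 + s^2*(4*l + 20) + s*(4*l^2 + 18*l + 16) - 12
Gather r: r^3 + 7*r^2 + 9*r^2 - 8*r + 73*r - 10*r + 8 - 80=r^3 + 16*r^2 + 55*r - 72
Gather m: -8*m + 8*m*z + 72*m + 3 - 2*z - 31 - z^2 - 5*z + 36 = m*(8*z + 64) - z^2 - 7*z + 8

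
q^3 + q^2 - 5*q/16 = q*(q - 1/4)*(q + 5/4)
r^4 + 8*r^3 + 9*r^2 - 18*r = r*(r - 1)*(r + 3)*(r + 6)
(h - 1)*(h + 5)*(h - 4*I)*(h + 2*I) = h^4 + 4*h^3 - 2*I*h^3 + 3*h^2 - 8*I*h^2 + 32*h + 10*I*h - 40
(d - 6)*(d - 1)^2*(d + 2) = d^4 - 6*d^3 - 3*d^2 + 20*d - 12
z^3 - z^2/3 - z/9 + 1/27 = (z - 1/3)^2*(z + 1/3)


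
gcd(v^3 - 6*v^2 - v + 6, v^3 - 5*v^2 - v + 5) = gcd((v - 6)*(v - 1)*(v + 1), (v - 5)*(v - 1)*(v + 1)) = v^2 - 1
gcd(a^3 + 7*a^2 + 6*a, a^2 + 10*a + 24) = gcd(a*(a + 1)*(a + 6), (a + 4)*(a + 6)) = a + 6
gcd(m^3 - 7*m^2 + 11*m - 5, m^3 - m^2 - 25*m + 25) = m^2 - 6*m + 5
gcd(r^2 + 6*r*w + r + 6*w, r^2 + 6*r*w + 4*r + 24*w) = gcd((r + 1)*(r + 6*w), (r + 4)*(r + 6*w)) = r + 6*w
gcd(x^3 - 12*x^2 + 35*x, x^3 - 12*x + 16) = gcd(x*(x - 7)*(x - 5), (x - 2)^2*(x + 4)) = 1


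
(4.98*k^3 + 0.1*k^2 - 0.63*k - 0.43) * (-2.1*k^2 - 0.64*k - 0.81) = -10.458*k^5 - 3.3972*k^4 - 2.7748*k^3 + 1.2252*k^2 + 0.7855*k + 0.3483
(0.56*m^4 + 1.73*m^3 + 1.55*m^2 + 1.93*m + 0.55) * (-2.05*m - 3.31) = -1.148*m^5 - 5.4001*m^4 - 8.9038*m^3 - 9.087*m^2 - 7.5158*m - 1.8205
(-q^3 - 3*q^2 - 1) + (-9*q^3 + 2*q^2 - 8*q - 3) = -10*q^3 - q^2 - 8*q - 4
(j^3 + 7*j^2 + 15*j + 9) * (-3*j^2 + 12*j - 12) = -3*j^5 - 9*j^4 + 27*j^3 + 69*j^2 - 72*j - 108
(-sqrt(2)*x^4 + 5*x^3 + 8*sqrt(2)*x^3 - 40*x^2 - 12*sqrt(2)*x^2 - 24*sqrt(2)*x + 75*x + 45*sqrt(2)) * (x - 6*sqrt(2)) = -sqrt(2)*x^5 + 8*sqrt(2)*x^4 + 17*x^4 - 136*x^3 - 42*sqrt(2)*x^3 + 219*x^2 + 216*sqrt(2)*x^2 - 405*sqrt(2)*x + 288*x - 540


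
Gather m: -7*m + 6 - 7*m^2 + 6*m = -7*m^2 - m + 6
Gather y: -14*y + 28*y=14*y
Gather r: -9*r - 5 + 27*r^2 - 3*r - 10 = 27*r^2 - 12*r - 15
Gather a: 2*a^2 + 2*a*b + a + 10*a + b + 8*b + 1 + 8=2*a^2 + a*(2*b + 11) + 9*b + 9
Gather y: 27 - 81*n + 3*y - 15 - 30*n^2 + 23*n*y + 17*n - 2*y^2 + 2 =-30*n^2 - 64*n - 2*y^2 + y*(23*n + 3) + 14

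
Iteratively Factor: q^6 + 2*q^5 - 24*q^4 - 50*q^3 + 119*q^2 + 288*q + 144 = (q - 4)*(q^5 + 6*q^4 - 50*q^2 - 81*q - 36) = (q - 4)*(q + 1)*(q^4 + 5*q^3 - 5*q^2 - 45*q - 36) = (q - 4)*(q + 1)*(q + 3)*(q^3 + 2*q^2 - 11*q - 12) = (q - 4)*(q + 1)^2*(q + 3)*(q^2 + q - 12) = (q - 4)*(q + 1)^2*(q + 3)*(q + 4)*(q - 3)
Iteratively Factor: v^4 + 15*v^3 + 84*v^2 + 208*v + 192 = (v + 4)*(v^3 + 11*v^2 + 40*v + 48) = (v + 3)*(v + 4)*(v^2 + 8*v + 16) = (v + 3)*(v + 4)^2*(v + 4)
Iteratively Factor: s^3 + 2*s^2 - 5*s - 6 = (s + 1)*(s^2 + s - 6) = (s - 2)*(s + 1)*(s + 3)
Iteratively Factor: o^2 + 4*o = (o)*(o + 4)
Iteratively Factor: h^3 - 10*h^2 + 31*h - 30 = (h - 5)*(h^2 - 5*h + 6) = (h - 5)*(h - 2)*(h - 3)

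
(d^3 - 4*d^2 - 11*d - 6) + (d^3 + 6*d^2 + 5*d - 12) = 2*d^3 + 2*d^2 - 6*d - 18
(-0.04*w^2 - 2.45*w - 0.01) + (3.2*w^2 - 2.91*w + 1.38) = 3.16*w^2 - 5.36*w + 1.37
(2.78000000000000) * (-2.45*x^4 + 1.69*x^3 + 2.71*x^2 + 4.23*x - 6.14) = -6.811*x^4 + 4.6982*x^3 + 7.5338*x^2 + 11.7594*x - 17.0692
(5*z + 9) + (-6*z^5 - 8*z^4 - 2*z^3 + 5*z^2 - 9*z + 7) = -6*z^5 - 8*z^4 - 2*z^3 + 5*z^2 - 4*z + 16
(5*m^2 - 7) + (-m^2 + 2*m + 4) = 4*m^2 + 2*m - 3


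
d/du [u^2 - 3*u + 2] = 2*u - 3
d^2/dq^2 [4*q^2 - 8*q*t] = 8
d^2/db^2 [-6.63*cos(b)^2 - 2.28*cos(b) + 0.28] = 2.28*cos(b) + 13.26*cos(2*b)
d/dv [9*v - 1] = 9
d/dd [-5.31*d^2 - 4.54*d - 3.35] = -10.62*d - 4.54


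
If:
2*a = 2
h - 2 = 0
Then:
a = 1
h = 2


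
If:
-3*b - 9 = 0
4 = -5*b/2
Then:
No Solution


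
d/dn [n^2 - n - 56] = 2*n - 1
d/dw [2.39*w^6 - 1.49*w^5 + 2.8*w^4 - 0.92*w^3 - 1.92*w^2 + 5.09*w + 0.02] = 14.34*w^5 - 7.45*w^4 + 11.2*w^3 - 2.76*w^2 - 3.84*w + 5.09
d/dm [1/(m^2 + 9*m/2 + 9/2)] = 2*(-4*m - 9)/(2*m^2 + 9*m + 9)^2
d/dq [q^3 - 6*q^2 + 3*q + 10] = 3*q^2 - 12*q + 3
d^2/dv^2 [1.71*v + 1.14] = 0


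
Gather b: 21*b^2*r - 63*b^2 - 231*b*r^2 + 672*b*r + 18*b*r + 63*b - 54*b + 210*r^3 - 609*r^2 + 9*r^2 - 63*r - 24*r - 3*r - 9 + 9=b^2*(21*r - 63) + b*(-231*r^2 + 690*r + 9) + 210*r^3 - 600*r^2 - 90*r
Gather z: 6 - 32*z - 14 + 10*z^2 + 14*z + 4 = 10*z^2 - 18*z - 4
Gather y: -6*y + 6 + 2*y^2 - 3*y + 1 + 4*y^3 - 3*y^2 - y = 4*y^3 - y^2 - 10*y + 7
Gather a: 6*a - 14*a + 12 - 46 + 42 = 8 - 8*a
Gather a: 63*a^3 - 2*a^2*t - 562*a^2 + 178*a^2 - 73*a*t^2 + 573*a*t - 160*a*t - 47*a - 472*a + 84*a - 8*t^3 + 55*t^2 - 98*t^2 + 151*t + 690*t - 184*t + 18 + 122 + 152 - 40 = 63*a^3 + a^2*(-2*t - 384) + a*(-73*t^2 + 413*t - 435) - 8*t^3 - 43*t^2 + 657*t + 252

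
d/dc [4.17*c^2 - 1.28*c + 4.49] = 8.34*c - 1.28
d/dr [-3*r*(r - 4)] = 12 - 6*r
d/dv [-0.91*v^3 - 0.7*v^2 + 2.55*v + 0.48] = -2.73*v^2 - 1.4*v + 2.55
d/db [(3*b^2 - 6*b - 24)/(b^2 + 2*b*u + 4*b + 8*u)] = 6*((b - 1)*(b^2 + 2*b*u + 4*b + 8*u) + (b + u + 2)*(-b^2 + 2*b + 8))/(b^2 + 2*b*u + 4*b + 8*u)^2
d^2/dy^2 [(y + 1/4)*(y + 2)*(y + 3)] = 6*y + 21/2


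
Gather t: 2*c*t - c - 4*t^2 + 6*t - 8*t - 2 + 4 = -c - 4*t^2 + t*(2*c - 2) + 2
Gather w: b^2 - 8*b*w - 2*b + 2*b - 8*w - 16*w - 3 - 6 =b^2 + w*(-8*b - 24) - 9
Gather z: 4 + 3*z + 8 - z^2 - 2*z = -z^2 + z + 12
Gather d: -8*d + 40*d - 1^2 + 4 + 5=32*d + 8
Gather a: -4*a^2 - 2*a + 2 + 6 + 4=-4*a^2 - 2*a + 12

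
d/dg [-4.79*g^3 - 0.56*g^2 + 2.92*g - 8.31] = -14.37*g^2 - 1.12*g + 2.92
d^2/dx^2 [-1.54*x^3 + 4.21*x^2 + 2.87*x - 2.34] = 8.42 - 9.24*x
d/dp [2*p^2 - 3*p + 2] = 4*p - 3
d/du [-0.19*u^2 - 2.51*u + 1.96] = -0.38*u - 2.51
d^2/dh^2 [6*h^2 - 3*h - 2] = 12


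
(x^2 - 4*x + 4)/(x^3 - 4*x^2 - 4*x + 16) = (x - 2)/(x^2 - 2*x - 8)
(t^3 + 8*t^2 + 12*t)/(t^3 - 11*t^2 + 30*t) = (t^2 + 8*t + 12)/(t^2 - 11*t + 30)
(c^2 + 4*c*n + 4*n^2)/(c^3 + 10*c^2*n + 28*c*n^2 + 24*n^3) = 1/(c + 6*n)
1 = 1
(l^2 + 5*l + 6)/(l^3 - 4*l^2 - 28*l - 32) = (l + 3)/(l^2 - 6*l - 16)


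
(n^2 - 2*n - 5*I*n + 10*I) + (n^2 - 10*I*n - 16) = 2*n^2 - 2*n - 15*I*n - 16 + 10*I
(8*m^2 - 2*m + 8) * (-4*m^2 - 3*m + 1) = -32*m^4 - 16*m^3 - 18*m^2 - 26*m + 8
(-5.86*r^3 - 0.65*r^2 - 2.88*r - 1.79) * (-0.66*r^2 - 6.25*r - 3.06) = 3.8676*r^5 + 37.054*r^4 + 23.8949*r^3 + 21.1704*r^2 + 20.0003*r + 5.4774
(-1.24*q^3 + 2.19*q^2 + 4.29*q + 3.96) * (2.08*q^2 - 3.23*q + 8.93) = -2.5792*q^5 + 8.5604*q^4 - 9.2237*q^3 + 13.9368*q^2 + 25.5189*q + 35.3628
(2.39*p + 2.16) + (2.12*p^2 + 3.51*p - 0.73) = 2.12*p^2 + 5.9*p + 1.43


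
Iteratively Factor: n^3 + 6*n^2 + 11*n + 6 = (n + 1)*(n^2 + 5*n + 6) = (n + 1)*(n + 2)*(n + 3)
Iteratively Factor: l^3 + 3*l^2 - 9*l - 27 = (l + 3)*(l^2 - 9) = (l - 3)*(l + 3)*(l + 3)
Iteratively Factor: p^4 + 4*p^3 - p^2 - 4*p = (p + 1)*(p^3 + 3*p^2 - 4*p) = (p - 1)*(p + 1)*(p^2 + 4*p) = p*(p - 1)*(p + 1)*(p + 4)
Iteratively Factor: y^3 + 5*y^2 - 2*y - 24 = (y + 4)*(y^2 + y - 6) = (y + 3)*(y + 4)*(y - 2)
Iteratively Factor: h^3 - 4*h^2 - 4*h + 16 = (h + 2)*(h^2 - 6*h + 8) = (h - 2)*(h + 2)*(h - 4)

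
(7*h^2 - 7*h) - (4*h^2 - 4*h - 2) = 3*h^2 - 3*h + 2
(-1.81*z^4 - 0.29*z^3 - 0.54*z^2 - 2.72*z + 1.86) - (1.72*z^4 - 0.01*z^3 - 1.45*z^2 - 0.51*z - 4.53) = -3.53*z^4 - 0.28*z^3 + 0.91*z^2 - 2.21*z + 6.39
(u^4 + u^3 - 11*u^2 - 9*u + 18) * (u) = u^5 + u^4 - 11*u^3 - 9*u^2 + 18*u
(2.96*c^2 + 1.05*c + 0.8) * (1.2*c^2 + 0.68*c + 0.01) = 3.552*c^4 + 3.2728*c^3 + 1.7036*c^2 + 0.5545*c + 0.008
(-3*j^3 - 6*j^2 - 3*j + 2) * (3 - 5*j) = 15*j^4 + 21*j^3 - 3*j^2 - 19*j + 6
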